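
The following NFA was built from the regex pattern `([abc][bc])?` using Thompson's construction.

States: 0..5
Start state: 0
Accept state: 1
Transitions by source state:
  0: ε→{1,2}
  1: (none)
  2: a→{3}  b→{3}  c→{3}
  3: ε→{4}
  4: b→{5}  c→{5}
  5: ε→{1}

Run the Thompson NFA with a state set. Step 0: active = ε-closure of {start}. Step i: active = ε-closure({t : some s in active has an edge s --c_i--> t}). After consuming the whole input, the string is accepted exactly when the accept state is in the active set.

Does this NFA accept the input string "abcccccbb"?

Answer: REJECT

Steps:
start: ε-closure({0}) = {0,1,2}
'a' @ 1: {3,4}
'b' @ 2: {1,5}  ✓accept
'c' @ 3: {}  — state set empty
rest 'ccccbb' ignored (set empty)
end set {} — state 1 not in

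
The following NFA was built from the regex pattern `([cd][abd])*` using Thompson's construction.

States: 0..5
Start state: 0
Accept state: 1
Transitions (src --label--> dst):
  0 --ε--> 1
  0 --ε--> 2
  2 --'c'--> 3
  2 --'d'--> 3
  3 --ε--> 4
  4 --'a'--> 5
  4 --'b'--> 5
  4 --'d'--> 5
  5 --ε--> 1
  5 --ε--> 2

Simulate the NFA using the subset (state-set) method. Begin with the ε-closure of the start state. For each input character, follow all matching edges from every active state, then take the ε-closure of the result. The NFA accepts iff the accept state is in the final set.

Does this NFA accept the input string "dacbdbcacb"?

S₀ = ε-closure({0}) = {0,1,2}
'd' @ 1: {3,4}
'a' @ 2: {1,2,5}  ✓accept
'c' @ 3: {3,4}
'b' @ 4: {1,2,5}  ✓accept
'd' @ 5: {3,4}
'b' @ 6: {1,2,5}  ✓accept
'c' @ 7: {3,4}
'a' @ 8: {1,2,5}  ✓accept
'c' @ 9: {3,4}
'b' @ 10: {1,2,5}  ✓accept
after full input: {1,2,5}  (accept=1 in)

Answer: ACCEPT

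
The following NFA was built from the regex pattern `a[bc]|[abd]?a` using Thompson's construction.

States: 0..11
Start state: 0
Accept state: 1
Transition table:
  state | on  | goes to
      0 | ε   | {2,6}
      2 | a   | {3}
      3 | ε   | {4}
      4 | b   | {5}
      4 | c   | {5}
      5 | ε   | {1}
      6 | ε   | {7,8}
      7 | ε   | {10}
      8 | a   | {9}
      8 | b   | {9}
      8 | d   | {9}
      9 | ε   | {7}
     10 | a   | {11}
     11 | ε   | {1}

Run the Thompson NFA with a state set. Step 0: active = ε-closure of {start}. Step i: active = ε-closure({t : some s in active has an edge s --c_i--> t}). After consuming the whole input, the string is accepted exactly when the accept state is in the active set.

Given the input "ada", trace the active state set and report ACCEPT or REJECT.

Answer: REJECT

Steps:
S₀ = ε-closure({0}) = {0,2,6,7,8,10}
'a' @ 1: {1,3,4,7,9,10,11}  (accept∈set)
'd' @ 2: {}  — state set empty
rest 'a' ignored (set empty)
end set {} — state 1 not in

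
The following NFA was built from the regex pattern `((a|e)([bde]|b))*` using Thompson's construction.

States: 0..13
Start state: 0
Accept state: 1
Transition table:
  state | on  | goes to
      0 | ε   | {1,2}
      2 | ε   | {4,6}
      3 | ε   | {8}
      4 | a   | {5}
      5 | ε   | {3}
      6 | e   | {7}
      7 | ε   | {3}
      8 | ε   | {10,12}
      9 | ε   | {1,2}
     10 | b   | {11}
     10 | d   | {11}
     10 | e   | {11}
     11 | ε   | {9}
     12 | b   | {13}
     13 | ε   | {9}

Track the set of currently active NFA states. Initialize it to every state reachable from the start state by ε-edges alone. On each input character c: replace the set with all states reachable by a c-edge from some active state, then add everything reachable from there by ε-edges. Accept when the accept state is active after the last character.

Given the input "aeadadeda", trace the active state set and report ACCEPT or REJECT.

S₀ = ε-closure({0}) = {0,1,2,4,6}
'a' @ 1: {3,5,8,10,12}
'e' @ 2: {1,2,4,6,9,11}  (accept∈set)
'a' @ 3: {3,5,8,10,12}
'd' @ 4: {1,2,4,6,9,11}  (accept∈set)
'a' @ 5: {3,5,8,10,12}
'd' @ 6: {1,2,4,6,9,11}  (accept∈set)
'e' @ 7: {3,7,8,10,12}
'd' @ 8: {1,2,4,6,9,11}  (accept∈set)
'a' @ 9: {3,5,8,10,12}
end set {3,5,8,10,12} — state 1 not in

Answer: REJECT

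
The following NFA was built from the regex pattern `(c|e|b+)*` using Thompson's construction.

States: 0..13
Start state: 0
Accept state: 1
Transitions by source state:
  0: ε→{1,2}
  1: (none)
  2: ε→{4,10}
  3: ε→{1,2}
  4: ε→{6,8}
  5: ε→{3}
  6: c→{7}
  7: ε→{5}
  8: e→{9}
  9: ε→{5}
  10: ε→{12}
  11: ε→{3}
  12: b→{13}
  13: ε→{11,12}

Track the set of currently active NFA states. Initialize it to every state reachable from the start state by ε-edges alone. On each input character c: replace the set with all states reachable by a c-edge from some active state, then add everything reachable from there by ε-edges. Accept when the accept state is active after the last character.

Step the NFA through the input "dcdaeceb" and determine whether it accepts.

Answer: REJECT

Derivation:
S₀ = ε-closure({0}) = {0,1,2,4,6,8,10,12}
'd' @ 1: {}  — no active states
rest 'cdaeceb' ignored (set empty)
final: {}; accept 1 not in set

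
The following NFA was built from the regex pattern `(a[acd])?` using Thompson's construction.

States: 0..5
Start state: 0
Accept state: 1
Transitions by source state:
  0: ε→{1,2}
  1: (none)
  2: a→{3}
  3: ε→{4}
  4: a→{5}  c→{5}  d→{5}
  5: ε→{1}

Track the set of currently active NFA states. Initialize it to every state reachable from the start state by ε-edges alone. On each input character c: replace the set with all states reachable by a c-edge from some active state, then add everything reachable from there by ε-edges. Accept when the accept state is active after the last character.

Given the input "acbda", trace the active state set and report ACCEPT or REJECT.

start: ε-closure({0}) = {0,1,2}
'a' @ 1: {3,4}
'c' @ 2: {1,5}  ✓accept
'b' @ 3: {}  — state set empty
rest 'da' ignored (set empty)
final: {}; accept 1 not in set

Answer: REJECT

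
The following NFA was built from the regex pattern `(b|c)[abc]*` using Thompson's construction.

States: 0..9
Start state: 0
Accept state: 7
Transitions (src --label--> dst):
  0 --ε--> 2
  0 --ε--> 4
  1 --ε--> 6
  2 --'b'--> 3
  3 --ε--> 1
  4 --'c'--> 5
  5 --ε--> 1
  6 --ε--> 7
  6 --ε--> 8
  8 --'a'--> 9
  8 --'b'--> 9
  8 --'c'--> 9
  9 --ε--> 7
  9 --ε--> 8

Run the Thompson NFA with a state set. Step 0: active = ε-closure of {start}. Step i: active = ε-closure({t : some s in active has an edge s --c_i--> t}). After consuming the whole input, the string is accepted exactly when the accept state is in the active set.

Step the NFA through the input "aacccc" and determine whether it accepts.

Answer: REJECT

Trace:
S₀ = ε-closure({0}) = {0,2,4}
'a' @ 1: {}  — dead — no transitions
rest 'acccc' ignored (set empty)
final: {}; accept 7 not in set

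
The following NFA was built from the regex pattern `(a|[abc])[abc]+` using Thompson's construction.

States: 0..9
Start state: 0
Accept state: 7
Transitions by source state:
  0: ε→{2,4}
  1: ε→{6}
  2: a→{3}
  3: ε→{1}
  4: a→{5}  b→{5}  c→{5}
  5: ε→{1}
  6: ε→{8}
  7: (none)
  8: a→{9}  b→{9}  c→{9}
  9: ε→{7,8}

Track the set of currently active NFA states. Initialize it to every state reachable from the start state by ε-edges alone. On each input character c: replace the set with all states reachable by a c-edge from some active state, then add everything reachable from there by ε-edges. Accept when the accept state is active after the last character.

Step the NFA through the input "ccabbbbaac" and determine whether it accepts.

S₀ = ε-closure({0}) = {0,2,4}
'c' @ 1: {1,5,6,8}
'c' @ 2: {7,8,9}  ✓accept
'a' @ 3: {7,8,9}  ✓accept
'b' @ 4: {7,8,9}  ✓accept
'b' @ 5: {7,8,9}  ✓accept
'b' @ 6: {7,8,9}  ✓accept
'b' @ 7: {7,8,9}  ✓accept
'a' @ 8: {7,8,9}  ✓accept
'a' @ 9: {7,8,9}  ✓accept
'c' @ 10: {7,8,9}  ✓accept
after full input: {7,8,9}  (accept=7 in)

Answer: ACCEPT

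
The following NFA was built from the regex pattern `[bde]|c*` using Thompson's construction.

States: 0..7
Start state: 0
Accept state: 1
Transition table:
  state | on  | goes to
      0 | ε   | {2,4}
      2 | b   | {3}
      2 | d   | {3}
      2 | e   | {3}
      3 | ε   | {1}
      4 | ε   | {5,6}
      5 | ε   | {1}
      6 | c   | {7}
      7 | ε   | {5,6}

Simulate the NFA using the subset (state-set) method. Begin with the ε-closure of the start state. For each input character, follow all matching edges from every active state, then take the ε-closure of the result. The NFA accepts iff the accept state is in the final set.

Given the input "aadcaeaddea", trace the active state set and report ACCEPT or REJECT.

initial (ε-close {0}): {0,1,2,4,5,6}
'a' @ 1: {}  — state set empty
rest 'adcaeaddea' ignored (set empty)
after full input: {}  (accept=1 not in)

Answer: REJECT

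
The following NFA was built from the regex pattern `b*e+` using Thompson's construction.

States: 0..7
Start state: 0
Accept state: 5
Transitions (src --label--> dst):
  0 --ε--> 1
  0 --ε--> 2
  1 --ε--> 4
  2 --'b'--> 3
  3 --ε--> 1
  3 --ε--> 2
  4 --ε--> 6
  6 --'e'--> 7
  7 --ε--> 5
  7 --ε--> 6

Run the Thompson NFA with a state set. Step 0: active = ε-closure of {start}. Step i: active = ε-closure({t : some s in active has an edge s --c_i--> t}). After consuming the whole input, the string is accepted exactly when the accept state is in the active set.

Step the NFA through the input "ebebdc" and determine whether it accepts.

S₀ = ε-closure({0}) = {0,1,2,4,6}
'e' @ 1: {5,6,7}  ✓accept
'b' @ 2: {}  — state set empty
rest 'ebdc' ignored (set empty)
end set {} — state 5 not in

Answer: REJECT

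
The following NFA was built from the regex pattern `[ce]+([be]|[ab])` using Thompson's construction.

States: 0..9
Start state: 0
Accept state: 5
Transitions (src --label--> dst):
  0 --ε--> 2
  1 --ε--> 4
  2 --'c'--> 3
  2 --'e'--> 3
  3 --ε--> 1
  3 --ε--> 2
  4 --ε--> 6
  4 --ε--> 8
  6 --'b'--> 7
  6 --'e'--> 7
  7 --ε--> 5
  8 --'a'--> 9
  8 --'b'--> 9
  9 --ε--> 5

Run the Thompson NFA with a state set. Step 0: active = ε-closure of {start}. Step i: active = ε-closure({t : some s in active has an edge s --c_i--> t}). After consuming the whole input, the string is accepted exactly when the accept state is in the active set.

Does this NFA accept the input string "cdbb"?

Answer: REJECT

Trace:
S₀ = ε-closure({0}) = {0,2}
'c' @ 1: {1,2,3,4,6,8}
'd' @ 2: {}  — no active states
rest 'bb' ignored (set empty)
final: {}; accept 5 not in set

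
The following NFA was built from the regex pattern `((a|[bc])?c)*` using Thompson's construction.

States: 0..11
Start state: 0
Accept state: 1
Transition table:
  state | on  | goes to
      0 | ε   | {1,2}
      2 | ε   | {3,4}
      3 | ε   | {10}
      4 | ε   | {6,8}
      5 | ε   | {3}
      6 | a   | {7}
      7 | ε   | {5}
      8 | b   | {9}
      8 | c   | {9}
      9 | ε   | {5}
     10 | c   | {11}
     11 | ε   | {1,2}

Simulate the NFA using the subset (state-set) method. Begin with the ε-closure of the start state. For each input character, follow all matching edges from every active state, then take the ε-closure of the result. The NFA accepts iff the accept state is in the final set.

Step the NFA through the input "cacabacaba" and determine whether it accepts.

Answer: REJECT

Derivation:
S₀ = ε-closure({0}) = {0,1,2,3,4,6,8,10}
'c' @ 1: {1,2,3,4,5,6,8,9,10,11}  (accept∈set)
'a' @ 2: {3,5,7,10}
'c' @ 3: {1,2,3,4,6,8,10,11}  (accept∈set)
'a' @ 4: {3,5,7,10}
'b' @ 5: {}  — state set empty
rest 'acaba' ignored (set empty)
end set {} — state 1 not in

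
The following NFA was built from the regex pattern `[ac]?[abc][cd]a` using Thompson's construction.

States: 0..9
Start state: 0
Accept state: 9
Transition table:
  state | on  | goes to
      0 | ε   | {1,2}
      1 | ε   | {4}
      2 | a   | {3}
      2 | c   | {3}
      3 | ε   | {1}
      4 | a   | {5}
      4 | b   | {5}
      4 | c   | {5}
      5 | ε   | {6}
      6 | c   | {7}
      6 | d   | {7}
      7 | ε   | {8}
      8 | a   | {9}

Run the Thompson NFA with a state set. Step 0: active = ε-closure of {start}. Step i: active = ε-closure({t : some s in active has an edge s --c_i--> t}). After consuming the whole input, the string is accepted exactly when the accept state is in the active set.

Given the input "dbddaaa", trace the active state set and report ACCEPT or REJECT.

initial (ε-close {0}): {0,1,2,4}
'd' @ 1: {}  — state set empty
rest 'bddaaa' ignored (set empty)
end set {} — state 9 not in

Answer: REJECT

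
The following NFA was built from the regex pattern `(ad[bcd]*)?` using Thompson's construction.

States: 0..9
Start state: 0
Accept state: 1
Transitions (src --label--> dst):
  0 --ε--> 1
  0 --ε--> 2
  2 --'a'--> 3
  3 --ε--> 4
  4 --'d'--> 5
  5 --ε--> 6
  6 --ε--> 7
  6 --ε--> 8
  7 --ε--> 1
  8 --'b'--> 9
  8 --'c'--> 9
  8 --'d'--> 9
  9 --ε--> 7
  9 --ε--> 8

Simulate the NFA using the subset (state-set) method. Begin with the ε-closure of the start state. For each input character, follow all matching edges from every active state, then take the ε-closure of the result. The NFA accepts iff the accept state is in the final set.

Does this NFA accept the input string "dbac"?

Answer: REJECT

Derivation:
start: ε-closure({0}) = {0,1,2}
'd' @ 1: {}  — state set empty
rest 'bac' ignored (set empty)
end set {} — state 1 not in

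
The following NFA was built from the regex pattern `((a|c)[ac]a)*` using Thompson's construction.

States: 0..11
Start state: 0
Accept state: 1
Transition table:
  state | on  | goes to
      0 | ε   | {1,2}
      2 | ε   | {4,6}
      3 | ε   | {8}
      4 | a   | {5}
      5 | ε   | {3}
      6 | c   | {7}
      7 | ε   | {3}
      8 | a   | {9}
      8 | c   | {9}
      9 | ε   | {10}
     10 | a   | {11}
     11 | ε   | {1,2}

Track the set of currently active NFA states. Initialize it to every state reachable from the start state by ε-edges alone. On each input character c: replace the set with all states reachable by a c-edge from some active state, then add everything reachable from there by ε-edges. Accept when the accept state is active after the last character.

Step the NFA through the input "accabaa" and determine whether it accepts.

start: ε-closure({0}) = {0,1,2,4,6}
'a' @ 1: {3,5,8}
'c' @ 2: {9,10}
'c' @ 3: {}  — dead — no transitions
rest 'abaa' ignored (set empty)
end set {} — state 1 not in

Answer: REJECT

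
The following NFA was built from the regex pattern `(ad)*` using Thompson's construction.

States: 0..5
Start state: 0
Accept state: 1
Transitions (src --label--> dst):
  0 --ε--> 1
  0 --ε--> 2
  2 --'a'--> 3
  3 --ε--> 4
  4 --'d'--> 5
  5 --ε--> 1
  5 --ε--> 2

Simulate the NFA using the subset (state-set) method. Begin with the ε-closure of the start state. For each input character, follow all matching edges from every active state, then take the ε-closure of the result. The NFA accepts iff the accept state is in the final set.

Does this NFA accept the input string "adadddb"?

Answer: REJECT

Derivation:
S₀ = ε-closure({0}) = {0,1,2}
'a' @ 1: {3,4}
'd' @ 2: {1,2,5}  ✓accept
'a' @ 3: {3,4}
'd' @ 4: {1,2,5}  ✓accept
'd' @ 5: {}  — dead — no transitions
rest 'db' ignored (set empty)
end set {} — state 1 not in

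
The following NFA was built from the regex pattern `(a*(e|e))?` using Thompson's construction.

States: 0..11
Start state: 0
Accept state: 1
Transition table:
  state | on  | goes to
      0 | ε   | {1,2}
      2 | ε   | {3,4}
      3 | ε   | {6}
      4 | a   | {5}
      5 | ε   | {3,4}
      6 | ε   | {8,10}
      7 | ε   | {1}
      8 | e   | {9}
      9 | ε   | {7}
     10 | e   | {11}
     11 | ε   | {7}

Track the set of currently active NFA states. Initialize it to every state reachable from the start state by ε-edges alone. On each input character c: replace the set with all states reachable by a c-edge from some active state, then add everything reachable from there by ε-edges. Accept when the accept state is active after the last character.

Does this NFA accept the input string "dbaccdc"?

start: ε-closure({0}) = {0,1,2,3,4,6,8,10}
'd' @ 1: {}  — state set empty
rest 'baccdc' ignored (set empty)
after full input: {}  (accept=1 not in)

Answer: REJECT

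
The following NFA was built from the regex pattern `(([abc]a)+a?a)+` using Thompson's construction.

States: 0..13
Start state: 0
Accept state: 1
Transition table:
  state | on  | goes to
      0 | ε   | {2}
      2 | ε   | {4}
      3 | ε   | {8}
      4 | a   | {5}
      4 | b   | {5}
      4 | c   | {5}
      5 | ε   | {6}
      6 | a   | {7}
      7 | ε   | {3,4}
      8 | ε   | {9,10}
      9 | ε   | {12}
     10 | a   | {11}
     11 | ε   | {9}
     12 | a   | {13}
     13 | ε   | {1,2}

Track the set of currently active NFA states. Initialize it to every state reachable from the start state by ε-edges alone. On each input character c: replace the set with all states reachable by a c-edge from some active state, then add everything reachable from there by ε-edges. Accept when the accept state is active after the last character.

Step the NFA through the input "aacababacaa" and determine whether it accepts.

initial (ε-close {0}): {0,2,4}
'a' @ 1: {5,6}
'a' @ 2: {3,4,7,8,9,10,12}
'c' @ 3: {5,6}
'a' @ 4: {3,4,7,8,9,10,12}
'b' @ 5: {5,6}
'a' @ 6: {3,4,7,8,9,10,12}
'b' @ 7: {5,6}
'a' @ 8: {3,4,7,8,9,10,12}
'c' @ 9: {5,6}
'a' @ 10: {3,4,7,8,9,10,12}
'a' @ 11: {1,2,4,5,6,9,11,12,13}  ✓accept
end set {1,2,4,5,6,9,11,12,13} — state 1 in

Answer: ACCEPT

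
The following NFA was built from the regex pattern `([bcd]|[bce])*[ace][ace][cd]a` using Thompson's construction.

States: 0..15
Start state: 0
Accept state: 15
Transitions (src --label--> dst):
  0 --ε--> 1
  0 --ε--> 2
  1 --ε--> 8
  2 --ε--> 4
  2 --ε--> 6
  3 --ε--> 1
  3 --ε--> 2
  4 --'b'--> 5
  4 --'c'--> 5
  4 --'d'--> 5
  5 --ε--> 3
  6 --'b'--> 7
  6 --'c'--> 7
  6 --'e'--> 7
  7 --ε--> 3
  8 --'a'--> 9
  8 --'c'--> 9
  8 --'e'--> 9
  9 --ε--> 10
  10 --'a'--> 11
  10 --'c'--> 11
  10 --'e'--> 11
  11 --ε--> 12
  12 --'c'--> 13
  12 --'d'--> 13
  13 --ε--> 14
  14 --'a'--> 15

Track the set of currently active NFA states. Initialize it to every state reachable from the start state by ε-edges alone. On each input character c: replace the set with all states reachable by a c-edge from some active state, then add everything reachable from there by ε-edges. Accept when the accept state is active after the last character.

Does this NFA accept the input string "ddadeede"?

start: ε-closure({0}) = {0,1,2,4,6,8}
'd' @ 1: {1,2,3,4,5,6,8}
'd' @ 2: {1,2,3,4,5,6,8}
'a' @ 3: {9,10}
'd' @ 4: {}  — dead — no transitions
rest 'eede' ignored (set empty)
after full input: {}  (accept=15 not in)

Answer: REJECT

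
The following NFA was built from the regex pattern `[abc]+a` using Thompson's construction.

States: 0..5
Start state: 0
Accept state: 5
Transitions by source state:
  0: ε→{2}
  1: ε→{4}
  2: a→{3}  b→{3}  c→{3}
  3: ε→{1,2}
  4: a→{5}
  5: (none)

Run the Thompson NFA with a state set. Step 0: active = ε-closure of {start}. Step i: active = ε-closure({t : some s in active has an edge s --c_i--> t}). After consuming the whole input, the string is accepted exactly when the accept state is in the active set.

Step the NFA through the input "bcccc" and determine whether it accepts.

Answer: REJECT

Steps:
start: ε-closure({0}) = {0,2}
'b' @ 1: {1,2,3,4}
'c' @ 2: {1,2,3,4}
'c' @ 3: {1,2,3,4}
'c' @ 4: {1,2,3,4}
'c' @ 5: {1,2,3,4}
end set {1,2,3,4} — state 5 not in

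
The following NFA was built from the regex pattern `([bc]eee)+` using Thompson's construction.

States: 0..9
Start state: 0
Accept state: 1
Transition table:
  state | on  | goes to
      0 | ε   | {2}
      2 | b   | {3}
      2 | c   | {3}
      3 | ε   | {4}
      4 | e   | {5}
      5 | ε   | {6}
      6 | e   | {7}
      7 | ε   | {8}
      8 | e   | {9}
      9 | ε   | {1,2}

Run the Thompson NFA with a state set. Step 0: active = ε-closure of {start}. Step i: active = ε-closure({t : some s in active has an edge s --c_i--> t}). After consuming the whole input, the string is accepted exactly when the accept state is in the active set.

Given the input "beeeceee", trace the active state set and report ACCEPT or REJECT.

initial (ε-close {0}): {0,2}
'b' @ 1: {3,4}
'e' @ 2: {5,6}
'e' @ 3: {7,8}
'e' @ 4: {1,2,9}  ✓accept
'c' @ 5: {3,4}
'e' @ 6: {5,6}
'e' @ 7: {7,8}
'e' @ 8: {1,2,9}  ✓accept
after full input: {1,2,9}  (accept=1 in)

Answer: ACCEPT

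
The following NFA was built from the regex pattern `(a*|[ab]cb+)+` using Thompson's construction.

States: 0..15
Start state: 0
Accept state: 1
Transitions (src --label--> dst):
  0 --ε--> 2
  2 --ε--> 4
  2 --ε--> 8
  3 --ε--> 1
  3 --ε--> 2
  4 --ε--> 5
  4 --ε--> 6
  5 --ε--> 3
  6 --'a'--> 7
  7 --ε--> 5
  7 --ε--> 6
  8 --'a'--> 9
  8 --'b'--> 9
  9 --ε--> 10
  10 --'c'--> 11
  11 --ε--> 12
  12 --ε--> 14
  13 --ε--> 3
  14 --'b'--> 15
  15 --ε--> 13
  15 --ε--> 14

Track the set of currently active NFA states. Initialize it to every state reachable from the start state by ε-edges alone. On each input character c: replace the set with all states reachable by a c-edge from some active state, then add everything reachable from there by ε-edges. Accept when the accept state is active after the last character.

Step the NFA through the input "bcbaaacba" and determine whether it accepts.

initial (ε-close {0}): {0,1,2,3,4,5,6,8}
'b' @ 1: {9,10}
'c' @ 2: {11,12,14}
'b' @ 3: {1,2,3,4,5,6,8,13,14,15}  ✓accept
'a' @ 4: {1,2,3,4,5,6,7,8,9,10}  ✓accept
'a' @ 5: {1,2,3,4,5,6,7,8,9,10}  ✓accept
'a' @ 6: {1,2,3,4,5,6,7,8,9,10}  ✓accept
'c' @ 7: {11,12,14}
'b' @ 8: {1,2,3,4,5,6,8,13,14,15}  ✓accept
'a' @ 9: {1,2,3,4,5,6,7,8,9,10}  ✓accept
end set {1,2,3,4,5,6,7,8,9,10} — state 1 in

Answer: ACCEPT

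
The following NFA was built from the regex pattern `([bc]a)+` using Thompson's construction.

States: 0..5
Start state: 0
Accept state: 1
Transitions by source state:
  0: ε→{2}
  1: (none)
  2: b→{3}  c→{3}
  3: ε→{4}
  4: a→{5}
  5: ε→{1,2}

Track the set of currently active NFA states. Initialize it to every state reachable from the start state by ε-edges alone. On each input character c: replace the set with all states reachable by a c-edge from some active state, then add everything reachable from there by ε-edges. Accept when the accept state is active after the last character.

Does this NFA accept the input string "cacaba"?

initial (ε-close {0}): {0,2}
'c' @ 1: {3,4}
'a' @ 2: {1,2,5}  (accept∈set)
'c' @ 3: {3,4}
'a' @ 4: {1,2,5}  (accept∈set)
'b' @ 5: {3,4}
'a' @ 6: {1,2,5}  (accept∈set)
final: {1,2,5}; accept 1 in set

Answer: ACCEPT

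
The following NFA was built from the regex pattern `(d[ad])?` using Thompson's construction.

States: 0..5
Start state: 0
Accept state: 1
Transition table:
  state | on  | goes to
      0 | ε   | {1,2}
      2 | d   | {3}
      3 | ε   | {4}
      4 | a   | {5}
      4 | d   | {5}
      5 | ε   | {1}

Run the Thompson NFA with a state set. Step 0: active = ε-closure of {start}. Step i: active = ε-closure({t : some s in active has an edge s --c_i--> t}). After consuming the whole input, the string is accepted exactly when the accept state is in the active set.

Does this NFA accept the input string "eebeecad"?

initial (ε-close {0}): {0,1,2}
'e' @ 1: {}  — dead — no transitions
rest 'ebeecad' ignored (set empty)
end set {} — state 1 not in

Answer: REJECT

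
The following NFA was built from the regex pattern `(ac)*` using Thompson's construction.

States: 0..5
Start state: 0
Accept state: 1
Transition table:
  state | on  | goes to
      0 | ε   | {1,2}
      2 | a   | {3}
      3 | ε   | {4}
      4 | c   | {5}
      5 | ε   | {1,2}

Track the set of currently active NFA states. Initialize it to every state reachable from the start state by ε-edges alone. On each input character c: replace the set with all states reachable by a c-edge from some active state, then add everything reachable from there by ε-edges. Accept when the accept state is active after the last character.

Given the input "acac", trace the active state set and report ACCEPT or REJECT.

Answer: ACCEPT

Derivation:
initial (ε-close {0}): {0,1,2}
'a' @ 1: {3,4}
'c' @ 2: {1,2,5}  [accepting]
'a' @ 3: {3,4}
'c' @ 4: {1,2,5}  [accepting]
end set {1,2,5} — state 1 in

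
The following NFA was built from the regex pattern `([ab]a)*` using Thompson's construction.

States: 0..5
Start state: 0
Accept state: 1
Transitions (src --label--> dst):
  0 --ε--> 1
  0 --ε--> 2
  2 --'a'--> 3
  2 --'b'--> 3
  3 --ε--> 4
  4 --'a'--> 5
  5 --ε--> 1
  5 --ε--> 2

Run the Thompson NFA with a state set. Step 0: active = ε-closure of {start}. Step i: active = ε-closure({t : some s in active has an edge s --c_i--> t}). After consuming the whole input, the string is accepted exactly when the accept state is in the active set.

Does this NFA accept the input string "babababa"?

Answer: ACCEPT

Derivation:
initial (ε-close {0}): {0,1,2}
'b' @ 1: {3,4}
'a' @ 2: {1,2,5}  ✓accept
'b' @ 3: {3,4}
'a' @ 4: {1,2,5}  ✓accept
'b' @ 5: {3,4}
'a' @ 6: {1,2,5}  ✓accept
'b' @ 7: {3,4}
'a' @ 8: {1,2,5}  ✓accept
after full input: {1,2,5}  (accept=1 in)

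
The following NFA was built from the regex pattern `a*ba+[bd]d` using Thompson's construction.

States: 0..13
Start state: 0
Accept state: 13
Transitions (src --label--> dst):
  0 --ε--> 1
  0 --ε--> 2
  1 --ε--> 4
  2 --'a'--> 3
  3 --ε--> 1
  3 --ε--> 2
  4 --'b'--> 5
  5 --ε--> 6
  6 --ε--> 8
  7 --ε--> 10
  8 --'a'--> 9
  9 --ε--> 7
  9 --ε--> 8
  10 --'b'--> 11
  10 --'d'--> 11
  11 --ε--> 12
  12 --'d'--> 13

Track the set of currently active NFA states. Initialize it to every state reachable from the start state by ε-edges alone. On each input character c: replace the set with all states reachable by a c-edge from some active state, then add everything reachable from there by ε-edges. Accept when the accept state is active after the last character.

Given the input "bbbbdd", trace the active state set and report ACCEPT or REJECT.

initial (ε-close {0}): {0,1,2,4}
'b' @ 1: {5,6,8}
'b' @ 2: {}  — dead — no transitions
rest 'bbdd' ignored (set empty)
after full input: {}  (accept=13 not in)

Answer: REJECT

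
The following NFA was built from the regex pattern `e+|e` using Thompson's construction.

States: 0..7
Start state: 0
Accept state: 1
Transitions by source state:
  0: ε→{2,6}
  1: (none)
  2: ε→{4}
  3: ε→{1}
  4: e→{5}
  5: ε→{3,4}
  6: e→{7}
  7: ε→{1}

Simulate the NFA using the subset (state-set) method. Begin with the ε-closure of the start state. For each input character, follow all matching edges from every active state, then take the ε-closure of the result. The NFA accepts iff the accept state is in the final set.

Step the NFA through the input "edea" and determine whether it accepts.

initial (ε-close {0}): {0,2,4,6}
'e' @ 1: {1,3,4,5,7}  [accepting]
'd' @ 2: {}  — dead — no transitions
rest 'ea' ignored (set empty)
final: {}; accept 1 not in set

Answer: REJECT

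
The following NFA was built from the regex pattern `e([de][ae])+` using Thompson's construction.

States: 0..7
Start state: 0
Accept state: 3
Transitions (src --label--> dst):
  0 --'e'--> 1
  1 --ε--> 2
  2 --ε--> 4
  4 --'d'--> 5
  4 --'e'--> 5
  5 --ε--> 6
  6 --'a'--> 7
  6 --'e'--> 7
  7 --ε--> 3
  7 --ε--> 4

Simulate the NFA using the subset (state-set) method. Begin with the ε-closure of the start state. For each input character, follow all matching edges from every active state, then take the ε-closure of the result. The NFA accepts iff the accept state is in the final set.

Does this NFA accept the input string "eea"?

initial (ε-close {0}): {0}
'e' @ 1: {1,2,4}
'e' @ 2: {5,6}
'a' @ 3: {3,4,7}  [accepting]
final: {3,4,7}; accept 3 in set

Answer: ACCEPT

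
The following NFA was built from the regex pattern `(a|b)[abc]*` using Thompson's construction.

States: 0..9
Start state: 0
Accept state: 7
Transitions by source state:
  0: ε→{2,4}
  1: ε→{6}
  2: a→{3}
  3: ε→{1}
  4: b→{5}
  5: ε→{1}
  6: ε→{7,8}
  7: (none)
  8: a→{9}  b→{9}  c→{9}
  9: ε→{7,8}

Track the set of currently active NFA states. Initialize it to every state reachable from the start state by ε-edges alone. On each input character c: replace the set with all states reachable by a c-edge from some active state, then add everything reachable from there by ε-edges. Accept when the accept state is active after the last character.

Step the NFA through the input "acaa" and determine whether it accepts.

start: ε-closure({0}) = {0,2,4}
'a' @ 1: {1,3,6,7,8}  ✓accept
'c' @ 2: {7,8,9}  ✓accept
'a' @ 3: {7,8,9}  ✓accept
'a' @ 4: {7,8,9}  ✓accept
end set {7,8,9} — state 7 in

Answer: ACCEPT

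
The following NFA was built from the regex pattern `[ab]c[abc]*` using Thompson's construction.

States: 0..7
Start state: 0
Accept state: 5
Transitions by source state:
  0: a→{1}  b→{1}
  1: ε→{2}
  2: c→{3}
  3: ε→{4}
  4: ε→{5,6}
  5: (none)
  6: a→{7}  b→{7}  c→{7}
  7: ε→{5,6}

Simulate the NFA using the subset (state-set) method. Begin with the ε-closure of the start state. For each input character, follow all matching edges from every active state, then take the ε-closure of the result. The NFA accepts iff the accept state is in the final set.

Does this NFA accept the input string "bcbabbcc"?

Answer: ACCEPT

Trace:
initial (ε-close {0}): {0}
'b' @ 1: {1,2}
'c' @ 2: {3,4,5,6}  (accept∈set)
'b' @ 3: {5,6,7}  (accept∈set)
'a' @ 4: {5,6,7}  (accept∈set)
'b' @ 5: {5,6,7}  (accept∈set)
'b' @ 6: {5,6,7}  (accept∈set)
'c' @ 7: {5,6,7}  (accept∈set)
'c' @ 8: {5,6,7}  (accept∈set)
end set {5,6,7} — state 5 in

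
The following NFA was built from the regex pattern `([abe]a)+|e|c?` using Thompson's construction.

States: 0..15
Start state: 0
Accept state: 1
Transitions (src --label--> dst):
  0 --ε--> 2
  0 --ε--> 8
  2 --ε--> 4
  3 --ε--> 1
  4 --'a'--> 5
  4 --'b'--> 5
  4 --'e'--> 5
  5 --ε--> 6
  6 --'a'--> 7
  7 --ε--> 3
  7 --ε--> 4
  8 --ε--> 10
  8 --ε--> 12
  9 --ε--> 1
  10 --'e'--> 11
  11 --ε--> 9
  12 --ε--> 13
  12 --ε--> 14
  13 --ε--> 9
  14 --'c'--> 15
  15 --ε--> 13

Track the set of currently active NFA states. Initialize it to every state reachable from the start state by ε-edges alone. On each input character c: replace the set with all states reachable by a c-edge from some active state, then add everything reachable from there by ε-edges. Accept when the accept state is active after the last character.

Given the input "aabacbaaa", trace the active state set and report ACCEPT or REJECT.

Answer: REJECT

Derivation:
start: ε-closure({0}) = {0,1,2,4,8,9,10,12,13,14}
'a' @ 1: {5,6}
'a' @ 2: {1,3,4,7}  [accepting]
'b' @ 3: {5,6}
'a' @ 4: {1,3,4,7}  [accepting]
'c' @ 5: {}  — no active states
rest 'baaa' ignored (set empty)
end set {} — state 1 not in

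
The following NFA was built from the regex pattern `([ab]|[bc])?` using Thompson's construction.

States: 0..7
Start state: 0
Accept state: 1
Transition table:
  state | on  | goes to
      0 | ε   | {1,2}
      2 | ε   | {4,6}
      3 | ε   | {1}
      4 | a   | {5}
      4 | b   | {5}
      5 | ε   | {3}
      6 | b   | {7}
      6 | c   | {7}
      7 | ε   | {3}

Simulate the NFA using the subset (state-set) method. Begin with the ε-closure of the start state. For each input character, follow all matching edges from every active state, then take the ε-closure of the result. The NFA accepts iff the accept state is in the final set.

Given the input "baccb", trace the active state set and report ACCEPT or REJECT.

Answer: REJECT

Trace:
initial (ε-close {0}): {0,1,2,4,6}
'b' @ 1: {1,3,5,7}  (accept∈set)
'a' @ 2: {}  — dead — no transitions
rest 'ccb' ignored (set empty)
after full input: {}  (accept=1 not in)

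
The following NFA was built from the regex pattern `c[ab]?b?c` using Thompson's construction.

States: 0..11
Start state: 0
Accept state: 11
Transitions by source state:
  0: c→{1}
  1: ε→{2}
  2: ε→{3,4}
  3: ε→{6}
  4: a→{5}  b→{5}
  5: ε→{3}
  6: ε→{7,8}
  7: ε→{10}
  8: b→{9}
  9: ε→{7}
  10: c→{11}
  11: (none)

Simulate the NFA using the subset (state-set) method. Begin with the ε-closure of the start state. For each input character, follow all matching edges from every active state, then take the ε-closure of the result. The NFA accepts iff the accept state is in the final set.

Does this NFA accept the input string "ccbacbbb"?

Answer: REJECT

Steps:
start: ε-closure({0}) = {0}
'c' @ 1: {1,2,3,4,6,7,8,10}
'c' @ 2: {11}  [accepting]
'b' @ 3: {}  — no active states
rest 'acbbb' ignored (set empty)
after full input: {}  (accept=11 not in)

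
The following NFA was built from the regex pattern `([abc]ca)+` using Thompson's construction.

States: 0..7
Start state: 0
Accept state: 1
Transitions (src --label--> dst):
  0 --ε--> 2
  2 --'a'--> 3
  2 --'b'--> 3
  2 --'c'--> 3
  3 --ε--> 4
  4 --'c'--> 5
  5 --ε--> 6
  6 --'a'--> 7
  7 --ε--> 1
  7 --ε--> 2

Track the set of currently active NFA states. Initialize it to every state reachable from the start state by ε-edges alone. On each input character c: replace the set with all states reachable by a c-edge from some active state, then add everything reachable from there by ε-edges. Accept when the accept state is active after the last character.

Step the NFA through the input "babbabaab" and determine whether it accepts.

start: ε-closure({0}) = {0,2}
'b' @ 1: {3,4}
'a' @ 2: {}  — dead — no transitions
rest 'bbabaab' ignored (set empty)
after full input: {}  (accept=1 not in)

Answer: REJECT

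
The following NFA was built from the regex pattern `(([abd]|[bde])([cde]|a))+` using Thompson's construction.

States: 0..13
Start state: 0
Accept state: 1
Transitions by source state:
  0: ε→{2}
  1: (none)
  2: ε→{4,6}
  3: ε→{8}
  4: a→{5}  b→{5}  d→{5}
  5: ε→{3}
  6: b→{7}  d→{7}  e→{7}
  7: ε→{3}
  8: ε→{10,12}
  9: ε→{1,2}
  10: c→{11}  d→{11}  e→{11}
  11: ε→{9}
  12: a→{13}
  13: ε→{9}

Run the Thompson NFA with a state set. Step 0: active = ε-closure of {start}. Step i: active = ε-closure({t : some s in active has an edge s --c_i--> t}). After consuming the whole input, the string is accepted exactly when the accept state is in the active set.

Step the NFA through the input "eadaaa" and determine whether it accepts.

initial (ε-close {0}): {0,2,4,6}
'e' @ 1: {3,7,8,10,12}
'a' @ 2: {1,2,4,6,9,13}  (accept∈set)
'd' @ 3: {3,5,7,8,10,12}
'a' @ 4: {1,2,4,6,9,13}  (accept∈set)
'a' @ 5: {3,5,8,10,12}
'a' @ 6: {1,2,4,6,9,13}  (accept∈set)
after full input: {1,2,4,6,9,13}  (accept=1 in)

Answer: ACCEPT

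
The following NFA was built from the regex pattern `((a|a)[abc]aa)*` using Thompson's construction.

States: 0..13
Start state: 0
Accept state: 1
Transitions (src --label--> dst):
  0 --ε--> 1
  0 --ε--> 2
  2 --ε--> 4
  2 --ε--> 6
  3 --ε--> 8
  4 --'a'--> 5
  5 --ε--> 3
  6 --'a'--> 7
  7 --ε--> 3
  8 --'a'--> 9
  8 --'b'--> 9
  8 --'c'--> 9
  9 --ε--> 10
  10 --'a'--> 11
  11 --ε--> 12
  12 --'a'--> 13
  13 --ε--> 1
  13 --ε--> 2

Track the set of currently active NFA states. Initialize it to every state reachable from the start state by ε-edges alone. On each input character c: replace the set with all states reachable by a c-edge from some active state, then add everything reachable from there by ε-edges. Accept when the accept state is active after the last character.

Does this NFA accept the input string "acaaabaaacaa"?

Answer: ACCEPT

Steps:
initial (ε-close {0}): {0,1,2,4,6}
'a' @ 1: {3,5,7,8}
'c' @ 2: {9,10}
'a' @ 3: {11,12}
'a' @ 4: {1,2,4,6,13}  [accepting]
'a' @ 5: {3,5,7,8}
'b' @ 6: {9,10}
'a' @ 7: {11,12}
'a' @ 8: {1,2,4,6,13}  [accepting]
'a' @ 9: {3,5,7,8}
'c' @ 10: {9,10}
'a' @ 11: {11,12}
'a' @ 12: {1,2,4,6,13}  [accepting]
final: {1,2,4,6,13}; accept 1 in set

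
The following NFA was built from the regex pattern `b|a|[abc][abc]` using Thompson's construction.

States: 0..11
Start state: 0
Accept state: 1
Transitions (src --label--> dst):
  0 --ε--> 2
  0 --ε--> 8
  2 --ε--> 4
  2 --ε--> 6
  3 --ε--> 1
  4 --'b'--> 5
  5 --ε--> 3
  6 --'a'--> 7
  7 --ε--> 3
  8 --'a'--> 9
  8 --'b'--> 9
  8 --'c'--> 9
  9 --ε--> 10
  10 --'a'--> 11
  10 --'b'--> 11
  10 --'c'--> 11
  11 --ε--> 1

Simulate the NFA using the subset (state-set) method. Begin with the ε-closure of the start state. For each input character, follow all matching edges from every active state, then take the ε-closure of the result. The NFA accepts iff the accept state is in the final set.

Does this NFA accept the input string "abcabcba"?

Answer: REJECT

Steps:
start: ε-closure({0}) = {0,2,4,6,8}
'a' @ 1: {1,3,7,9,10}  ✓accept
'b' @ 2: {1,11}  ✓accept
'c' @ 3: {}  — dead — no transitions
rest 'abcba' ignored (set empty)
final: {}; accept 1 not in set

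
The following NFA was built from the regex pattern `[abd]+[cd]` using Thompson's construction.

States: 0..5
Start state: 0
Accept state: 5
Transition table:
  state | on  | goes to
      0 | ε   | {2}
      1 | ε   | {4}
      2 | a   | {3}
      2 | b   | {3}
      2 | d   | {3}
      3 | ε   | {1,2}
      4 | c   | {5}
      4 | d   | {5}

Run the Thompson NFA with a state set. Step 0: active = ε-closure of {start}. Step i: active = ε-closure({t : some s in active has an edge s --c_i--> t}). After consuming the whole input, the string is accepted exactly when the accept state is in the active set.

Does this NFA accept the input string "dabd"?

Answer: ACCEPT

Steps:
S₀ = ε-closure({0}) = {0,2}
'd' @ 1: {1,2,3,4}
'a' @ 2: {1,2,3,4}
'b' @ 3: {1,2,3,4}
'd' @ 4: {1,2,3,4,5}  ✓accept
end set {1,2,3,4,5} — state 5 in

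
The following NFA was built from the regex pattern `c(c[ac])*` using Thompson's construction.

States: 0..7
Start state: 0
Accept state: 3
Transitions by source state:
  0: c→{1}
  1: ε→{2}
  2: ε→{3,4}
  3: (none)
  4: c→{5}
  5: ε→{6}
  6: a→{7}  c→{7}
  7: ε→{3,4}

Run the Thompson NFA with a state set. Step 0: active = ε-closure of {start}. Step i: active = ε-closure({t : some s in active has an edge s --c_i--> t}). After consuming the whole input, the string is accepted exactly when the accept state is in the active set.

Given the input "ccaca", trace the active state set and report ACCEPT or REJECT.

Answer: ACCEPT

Trace:
start: ε-closure({0}) = {0}
'c' @ 1: {1,2,3,4}  ✓accept
'c' @ 2: {5,6}
'a' @ 3: {3,4,7}  ✓accept
'c' @ 4: {5,6}
'a' @ 5: {3,4,7}  ✓accept
final: {3,4,7}; accept 3 in set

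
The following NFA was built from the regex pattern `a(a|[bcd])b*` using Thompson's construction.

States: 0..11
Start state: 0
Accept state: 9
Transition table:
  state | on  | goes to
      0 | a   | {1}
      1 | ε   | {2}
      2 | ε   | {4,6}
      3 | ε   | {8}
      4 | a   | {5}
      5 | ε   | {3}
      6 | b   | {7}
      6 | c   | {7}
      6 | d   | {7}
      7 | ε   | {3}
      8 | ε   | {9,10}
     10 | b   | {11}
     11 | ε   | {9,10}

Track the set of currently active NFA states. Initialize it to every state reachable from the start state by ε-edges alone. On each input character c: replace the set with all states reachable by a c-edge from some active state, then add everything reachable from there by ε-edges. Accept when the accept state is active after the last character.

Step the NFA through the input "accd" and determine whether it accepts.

Answer: REJECT

Trace:
S₀ = ε-closure({0}) = {0}
'a' @ 1: {1,2,4,6}
'c' @ 2: {3,7,8,9,10}  ✓accept
'c' @ 3: {}  — state set empty
rest 'd' ignored (set empty)
end set {} — state 9 not in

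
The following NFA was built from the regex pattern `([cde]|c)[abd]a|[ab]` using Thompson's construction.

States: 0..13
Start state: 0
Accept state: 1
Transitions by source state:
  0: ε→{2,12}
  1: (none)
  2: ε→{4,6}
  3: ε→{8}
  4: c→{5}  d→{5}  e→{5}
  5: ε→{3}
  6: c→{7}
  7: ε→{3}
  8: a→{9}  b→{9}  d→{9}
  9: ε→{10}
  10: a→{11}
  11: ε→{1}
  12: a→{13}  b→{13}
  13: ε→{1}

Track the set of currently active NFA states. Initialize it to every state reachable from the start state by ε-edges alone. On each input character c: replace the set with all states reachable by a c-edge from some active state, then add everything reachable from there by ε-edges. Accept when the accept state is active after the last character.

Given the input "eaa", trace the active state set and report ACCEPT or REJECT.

start: ε-closure({0}) = {0,2,4,6,12}
'e' @ 1: {3,5,8}
'a' @ 2: {9,10}
'a' @ 3: {1,11}  ✓accept
final: {1,11}; accept 1 in set

Answer: ACCEPT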